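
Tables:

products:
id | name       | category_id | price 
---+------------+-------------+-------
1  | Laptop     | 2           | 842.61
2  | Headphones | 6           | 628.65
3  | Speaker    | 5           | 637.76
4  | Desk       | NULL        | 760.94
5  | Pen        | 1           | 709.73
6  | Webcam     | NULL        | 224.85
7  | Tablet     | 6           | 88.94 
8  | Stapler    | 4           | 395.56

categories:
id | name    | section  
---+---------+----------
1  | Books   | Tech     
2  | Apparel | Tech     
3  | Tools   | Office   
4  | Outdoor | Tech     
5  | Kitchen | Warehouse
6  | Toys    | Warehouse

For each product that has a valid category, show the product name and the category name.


INNER JOIN keeps only products rows whose category_id matches an id in categories. Walk through each product:
  - product 1 (Laptop): category_id=2 -> matches Apparel
  - product 2 (Headphones): category_id=6 -> matches Toys
  - product 3 (Speaker): category_id=5 -> matches Kitchen
  - product 4 (Desk): category_id=NULL, no match -> dropped
  - product 5 (Pen): category_id=1 -> matches Books
  - product 6 (Webcam): category_id=NULL, no match -> dropped
  - product 7 (Tablet): category_id=6 -> matches Toys
  - product 8 (Stapler): category_id=4 -> matches Outdoor
So 2 of 8 rows are dropped.

SQL:
SELECT a.name, b.name AS category
FROM products a
INNER JOIN categories b ON a.category_id = b.id

Result:
name       | category
-----------+---------
Laptop     | Apparel 
Headphones | Toys    
Speaker    | Kitchen 
Pen        | Books   
Tablet     | Toys    
Stapler    | Outdoor 


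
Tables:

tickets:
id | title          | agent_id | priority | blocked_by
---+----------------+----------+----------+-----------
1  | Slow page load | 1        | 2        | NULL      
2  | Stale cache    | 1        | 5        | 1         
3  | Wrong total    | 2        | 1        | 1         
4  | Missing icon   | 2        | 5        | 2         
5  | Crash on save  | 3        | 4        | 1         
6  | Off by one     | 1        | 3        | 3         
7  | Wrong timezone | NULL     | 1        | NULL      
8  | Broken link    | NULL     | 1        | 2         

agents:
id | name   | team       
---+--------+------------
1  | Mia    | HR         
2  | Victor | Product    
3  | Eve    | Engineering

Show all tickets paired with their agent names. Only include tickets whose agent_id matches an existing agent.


INNER JOIN keeps only tickets rows whose agent_id matches an id in agents. Walk through each ticket:
  - ticket 1 (Slow page load): agent_id=1 -> matches Mia
  - ticket 2 (Stale cache): agent_id=1 -> matches Mia
  - ticket 3 (Wrong total): agent_id=2 -> matches Victor
  - ticket 4 (Missing icon): agent_id=2 -> matches Victor
  - ticket 5 (Crash on save): agent_id=3 -> matches Eve
  - ticket 6 (Off by one): agent_id=1 -> matches Mia
  - ticket 7 (Wrong timezone): agent_id=NULL, no match -> dropped
  - ticket 8 (Broken link): agent_id=NULL, no match -> dropped
So 2 of 8 rows are dropped.

SQL:
SELECT a.title, b.name AS agent
FROM tickets a
INNER JOIN agents b ON a.agent_id = b.id

Result:
title          | agent 
---------------+-------
Slow page load | Mia   
Stale cache    | Mia   
Wrong total    | Victor
Missing icon   | Victor
Crash on save  | Eve   
Off by one     | Mia   


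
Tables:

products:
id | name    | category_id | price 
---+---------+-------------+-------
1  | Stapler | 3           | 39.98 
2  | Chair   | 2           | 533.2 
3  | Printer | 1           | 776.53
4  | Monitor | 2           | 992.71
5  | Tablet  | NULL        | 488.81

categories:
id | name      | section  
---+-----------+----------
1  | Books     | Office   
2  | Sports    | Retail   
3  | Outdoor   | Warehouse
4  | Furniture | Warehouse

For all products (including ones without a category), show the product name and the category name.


LEFT JOIN keeps every row from products (the left table); where category_id has no match in categories, the category columns become NULL. Walk through each product:
  - product 1 (Stapler): category_id=3 -> matches Outdoor
  - product 2 (Chair): category_id=2 -> matches Sports
  - product 3 (Printer): category_id=1 -> matches Books
  - product 4 (Monitor): category_id=2 -> matches Sports
  - product 5 (Tablet): category_id=NULL, no match -> kept with NULL
All 5 rows appear; 1 has NULL category.

SQL:
SELECT a.name, b.name AS category
FROM products a
LEFT JOIN categories b ON a.category_id = b.id

Result:
name    | category
--------+---------
Stapler | Outdoor 
Chair   | Sports  
Printer | Books   
Monitor | Sports  
Tablet  | NULL    


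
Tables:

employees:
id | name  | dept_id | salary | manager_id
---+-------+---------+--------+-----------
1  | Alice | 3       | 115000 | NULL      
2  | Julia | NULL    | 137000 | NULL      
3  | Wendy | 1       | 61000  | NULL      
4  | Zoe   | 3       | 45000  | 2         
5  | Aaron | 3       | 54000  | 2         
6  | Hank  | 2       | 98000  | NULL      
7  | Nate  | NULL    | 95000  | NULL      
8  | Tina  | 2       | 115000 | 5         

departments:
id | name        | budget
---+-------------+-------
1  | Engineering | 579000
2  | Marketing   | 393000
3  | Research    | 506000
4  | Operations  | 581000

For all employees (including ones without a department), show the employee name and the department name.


LEFT JOIN keeps every row from employees (the left table); where dept_id has no match in departments, the department columns become NULL. Walk through each employee:
  - employee 1 (Alice): dept_id=3 -> matches Research
  - employee 2 (Julia): dept_id=NULL, no match -> kept with NULL
  - employee 3 (Wendy): dept_id=1 -> matches Engineering
  - employee 4 (Zoe): dept_id=3 -> matches Research
  - employee 5 (Aaron): dept_id=3 -> matches Research
  - employee 6 (Hank): dept_id=2 -> matches Marketing
  - employee 7 (Nate): dept_id=NULL, no match -> kept with NULL
  - employee 8 (Tina): dept_id=2 -> matches Marketing
All 8 rows appear; 2 have NULL department.

SQL:
SELECT a.name, b.name AS department
FROM employees a
LEFT JOIN departments b ON a.dept_id = b.id

Result:
name  | department 
------+------------
Alice | Research   
Julia | NULL       
Wendy | Engineering
Zoe   | Research   
Aaron | Research   
Hank  | Marketing  
Nate  | NULL       
Tina  | Marketing  


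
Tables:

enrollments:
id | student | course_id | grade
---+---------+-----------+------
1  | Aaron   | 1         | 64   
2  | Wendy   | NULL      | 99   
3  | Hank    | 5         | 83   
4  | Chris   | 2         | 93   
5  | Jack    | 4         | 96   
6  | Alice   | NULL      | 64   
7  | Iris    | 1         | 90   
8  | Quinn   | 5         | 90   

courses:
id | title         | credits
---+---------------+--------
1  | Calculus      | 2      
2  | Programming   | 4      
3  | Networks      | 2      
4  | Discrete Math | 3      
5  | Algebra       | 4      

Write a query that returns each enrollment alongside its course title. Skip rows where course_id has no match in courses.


INNER JOIN keeps only enrollments rows whose course_id matches an id in courses. Walk through each enrollment:
  - enrollment 1 (Aaron): course_id=1 -> matches Calculus
  - enrollment 2 (Wendy): course_id=NULL, no match -> dropped
  - enrollment 3 (Hank): course_id=5 -> matches Algebra
  - enrollment 4 (Chris): course_id=2 -> matches Programming
  - enrollment 5 (Jack): course_id=4 -> matches Discrete Math
  - enrollment 6 (Alice): course_id=NULL, no match -> dropped
  - enrollment 7 (Iris): course_id=1 -> matches Calculus
  - enrollment 8 (Quinn): course_id=5 -> matches Algebra
So 2 of 8 rows are dropped.

SQL:
SELECT a.student, b.title AS course
FROM enrollments a
INNER JOIN courses b ON a.course_id = b.id

Result:
student | course       
--------+--------------
Aaron   | Calculus     
Hank    | Algebra      
Chris   | Programming  
Jack    | Discrete Math
Iris    | Calculus     
Quinn   | Algebra      


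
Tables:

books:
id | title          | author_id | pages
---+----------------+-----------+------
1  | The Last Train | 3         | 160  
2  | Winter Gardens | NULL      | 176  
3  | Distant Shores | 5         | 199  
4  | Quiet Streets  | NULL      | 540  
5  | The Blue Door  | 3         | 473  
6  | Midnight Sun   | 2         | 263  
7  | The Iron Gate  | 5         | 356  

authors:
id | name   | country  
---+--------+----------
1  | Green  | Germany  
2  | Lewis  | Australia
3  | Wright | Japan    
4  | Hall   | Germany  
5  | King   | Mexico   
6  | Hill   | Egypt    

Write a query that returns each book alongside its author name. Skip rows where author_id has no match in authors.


INNER JOIN keeps only books rows whose author_id matches an id in authors. Walk through each book:
  - book 1 (The Last Train): author_id=3 -> matches Wright
  - book 2 (Winter Gardens): author_id=NULL, no match -> dropped
  - book 3 (Distant Shores): author_id=5 -> matches King
  - book 4 (Quiet Streets): author_id=NULL, no match -> dropped
  - book 5 (The Blue Door): author_id=3 -> matches Wright
  - book 6 (Midnight Sun): author_id=2 -> matches Lewis
  - book 7 (The Iron Gate): author_id=5 -> matches King
So 2 of 7 rows are dropped.

SQL:
SELECT a.title, b.name AS author
FROM books a
INNER JOIN authors b ON a.author_id = b.id

Result:
title          | author
---------------+-------
The Last Train | Wright
Distant Shores | King  
The Blue Door  | Wright
Midnight Sun   | Lewis 
The Iron Gate  | King  


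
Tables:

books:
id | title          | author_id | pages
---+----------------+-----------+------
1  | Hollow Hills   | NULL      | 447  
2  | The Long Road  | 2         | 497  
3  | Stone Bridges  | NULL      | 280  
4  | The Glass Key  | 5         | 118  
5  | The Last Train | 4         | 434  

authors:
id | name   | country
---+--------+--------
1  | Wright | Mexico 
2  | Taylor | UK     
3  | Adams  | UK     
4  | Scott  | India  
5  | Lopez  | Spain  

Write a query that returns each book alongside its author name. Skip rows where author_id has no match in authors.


INNER JOIN keeps only books rows whose author_id matches an id in authors. Walk through each book:
  - book 1 (Hollow Hills): author_id=NULL, no match -> dropped
  - book 2 (The Long Road): author_id=2 -> matches Taylor
  - book 3 (Stone Bridges): author_id=NULL, no match -> dropped
  - book 4 (The Glass Key): author_id=5 -> matches Lopez
  - book 5 (The Last Train): author_id=4 -> matches Scott
So 2 of 5 rows are dropped.

SQL:
SELECT a.title, b.name AS author
FROM books a
INNER JOIN authors b ON a.author_id = b.id

Result:
title          | author
---------------+-------
The Long Road  | Taylor
The Glass Key  | Lopez 
The Last Train | Scott 


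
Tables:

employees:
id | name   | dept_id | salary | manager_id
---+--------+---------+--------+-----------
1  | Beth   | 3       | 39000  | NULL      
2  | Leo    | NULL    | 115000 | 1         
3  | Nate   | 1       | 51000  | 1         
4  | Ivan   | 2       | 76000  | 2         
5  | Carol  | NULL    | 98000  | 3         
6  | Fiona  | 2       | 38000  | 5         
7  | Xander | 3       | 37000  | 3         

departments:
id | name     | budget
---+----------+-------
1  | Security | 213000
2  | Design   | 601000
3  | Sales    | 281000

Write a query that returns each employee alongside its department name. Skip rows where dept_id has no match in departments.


INNER JOIN keeps only employees rows whose dept_id matches an id in departments. Walk through each employee:
  - employee 1 (Beth): dept_id=3 -> matches Sales
  - employee 2 (Leo): dept_id=NULL, no match -> dropped
  - employee 3 (Nate): dept_id=1 -> matches Security
  - employee 4 (Ivan): dept_id=2 -> matches Design
  - employee 5 (Carol): dept_id=NULL, no match -> dropped
  - employee 6 (Fiona): dept_id=2 -> matches Design
  - employee 7 (Xander): dept_id=3 -> matches Sales
So 2 of 7 rows are dropped.

SQL:
SELECT a.name, b.name AS department
FROM employees a
INNER JOIN departments b ON a.dept_id = b.id

Result:
name   | department
-------+-----------
Beth   | Sales     
Nate   | Security  
Ivan   | Design    
Fiona  | Design    
Xander | Sales     


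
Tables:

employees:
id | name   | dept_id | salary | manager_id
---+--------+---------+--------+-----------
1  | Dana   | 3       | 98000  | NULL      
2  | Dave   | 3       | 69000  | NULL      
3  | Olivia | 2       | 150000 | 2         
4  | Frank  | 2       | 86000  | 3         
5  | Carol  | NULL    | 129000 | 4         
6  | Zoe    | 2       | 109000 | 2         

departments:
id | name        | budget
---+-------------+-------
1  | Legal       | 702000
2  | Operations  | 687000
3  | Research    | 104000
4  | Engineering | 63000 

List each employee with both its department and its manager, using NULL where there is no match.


Two LEFT JOINs from the same base table employees: one to departments via dept_id, one to employees itself via manager_id. Both are LEFT so every employee is preserved.
Match against departments:
  - employee 1 (Dana): dept_id=3 -> matches Research
  - employee 2 (Dave): dept_id=3 -> matches Research
  - employee 3 (Olivia): dept_id=2 -> matches Operations
  - employee 4 (Frank): dept_id=2 -> matches Operations
  - employee 5 (Carol): dept_id=NULL, no match -> kept with NULL
  - employee 6 (Zoe): dept_id=2 -> matches Operations
Match against employees (self):
  - employee 1 (Dana): manager_id=NULL -> NULL
  - employee 2 (Dave): manager_id=NULL -> NULL
  - employee 3 (Olivia): manager_id=2 -> Dave
  - employee 4 (Frank): manager_id=3 -> Olivia
  - employee 5 (Carol): manager_id=4 -> Frank
  - employee 6 (Zoe): manager_id=2 -> Dave

SQL:
SELECT a.name, b.name AS department, c.name AS manager
FROM employees a
LEFT JOIN departments b ON a.dept_id = b.id
LEFT JOIN employees c ON a.manager_id = c.id

Result:
name   | department | manager
-------+------------+--------
Dana   | Research   | NULL   
Dave   | Research   | NULL   
Olivia | Operations | Dave   
Frank  | Operations | Olivia 
Carol  | NULL       | Frank  
Zoe    | Operations | Dave   


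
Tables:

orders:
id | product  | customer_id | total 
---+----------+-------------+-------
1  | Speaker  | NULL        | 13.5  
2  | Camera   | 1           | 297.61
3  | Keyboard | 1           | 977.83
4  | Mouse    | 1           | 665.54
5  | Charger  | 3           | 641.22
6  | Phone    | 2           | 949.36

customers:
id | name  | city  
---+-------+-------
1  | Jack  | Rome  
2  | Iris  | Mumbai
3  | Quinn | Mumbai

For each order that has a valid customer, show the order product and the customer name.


INNER JOIN keeps only orders rows whose customer_id matches an id in customers. Walk through each order:
  - order 1 (Speaker): customer_id=NULL, no match -> dropped
  - order 2 (Camera): customer_id=1 -> matches Jack
  - order 3 (Keyboard): customer_id=1 -> matches Jack
  - order 4 (Mouse): customer_id=1 -> matches Jack
  - order 5 (Charger): customer_id=3 -> matches Quinn
  - order 6 (Phone): customer_id=2 -> matches Iris
So 1 of 6 rows is dropped.

SQL:
SELECT a.product, b.name AS customer
FROM orders a
INNER JOIN customers b ON a.customer_id = b.id

Result:
product  | customer
---------+---------
Camera   | Jack    
Keyboard | Jack    
Mouse    | Jack    
Charger  | Quinn   
Phone    | Iris    


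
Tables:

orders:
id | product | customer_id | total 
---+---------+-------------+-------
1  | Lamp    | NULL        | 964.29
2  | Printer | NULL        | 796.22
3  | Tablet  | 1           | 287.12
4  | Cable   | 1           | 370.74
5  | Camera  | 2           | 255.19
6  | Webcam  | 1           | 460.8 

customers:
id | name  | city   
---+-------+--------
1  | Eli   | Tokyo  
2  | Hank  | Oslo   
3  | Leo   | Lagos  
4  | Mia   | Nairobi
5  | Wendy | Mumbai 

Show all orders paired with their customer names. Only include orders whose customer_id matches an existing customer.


INNER JOIN keeps only orders rows whose customer_id matches an id in customers. Walk through each order:
  - order 1 (Lamp): customer_id=NULL, no match -> dropped
  - order 2 (Printer): customer_id=NULL, no match -> dropped
  - order 3 (Tablet): customer_id=1 -> matches Eli
  - order 4 (Cable): customer_id=1 -> matches Eli
  - order 5 (Camera): customer_id=2 -> matches Hank
  - order 6 (Webcam): customer_id=1 -> matches Eli
So 2 of 6 rows are dropped.

SQL:
SELECT a.product, b.name AS customer
FROM orders a
INNER JOIN customers b ON a.customer_id = b.id

Result:
product | customer
--------+---------
Tablet  | Eli     
Cable   | Eli     
Camera  | Hank    
Webcam  | Eli     


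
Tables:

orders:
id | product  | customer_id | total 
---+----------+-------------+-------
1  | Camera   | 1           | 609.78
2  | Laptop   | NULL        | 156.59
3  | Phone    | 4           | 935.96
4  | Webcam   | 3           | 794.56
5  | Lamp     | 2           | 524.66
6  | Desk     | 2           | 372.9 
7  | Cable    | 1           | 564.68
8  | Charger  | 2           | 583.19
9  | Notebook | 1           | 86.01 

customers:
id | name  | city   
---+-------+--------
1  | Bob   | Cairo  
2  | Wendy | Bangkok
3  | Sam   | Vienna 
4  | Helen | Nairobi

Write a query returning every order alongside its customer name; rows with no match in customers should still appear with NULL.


LEFT JOIN keeps every row from orders (the left table); where customer_id has no match in customers, the customer columns become NULL. Walk through each order:
  - order 1 (Camera): customer_id=1 -> matches Bob
  - order 2 (Laptop): customer_id=NULL, no match -> kept with NULL
  - order 3 (Phone): customer_id=4 -> matches Helen
  - order 4 (Webcam): customer_id=3 -> matches Sam
  - order 5 (Lamp): customer_id=2 -> matches Wendy
  - order 6 (Desk): customer_id=2 -> matches Wendy
  - order 7 (Cable): customer_id=1 -> matches Bob
  - order 8 (Charger): customer_id=2 -> matches Wendy
  - order 9 (Notebook): customer_id=1 -> matches Bob
All 9 rows appear; 1 has NULL customer.

SQL:
SELECT a.product, b.name AS customer
FROM orders a
LEFT JOIN customers b ON a.customer_id = b.id

Result:
product  | customer
---------+---------
Camera   | Bob     
Laptop   | NULL    
Phone    | Helen   
Webcam   | Sam     
Lamp     | Wendy   
Desk     | Wendy   
Cable    | Bob     
Charger  | Wendy   
Notebook | Bob     


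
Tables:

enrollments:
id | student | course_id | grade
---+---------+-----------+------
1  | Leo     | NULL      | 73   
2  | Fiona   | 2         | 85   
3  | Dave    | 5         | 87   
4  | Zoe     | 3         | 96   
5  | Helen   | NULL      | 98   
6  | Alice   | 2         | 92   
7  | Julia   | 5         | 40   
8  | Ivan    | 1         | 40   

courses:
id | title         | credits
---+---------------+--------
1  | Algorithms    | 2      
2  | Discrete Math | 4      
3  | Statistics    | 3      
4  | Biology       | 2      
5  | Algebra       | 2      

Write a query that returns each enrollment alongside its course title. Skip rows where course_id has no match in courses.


INNER JOIN keeps only enrollments rows whose course_id matches an id in courses. Walk through each enrollment:
  - enrollment 1 (Leo): course_id=NULL, no match -> dropped
  - enrollment 2 (Fiona): course_id=2 -> matches Discrete Math
  - enrollment 3 (Dave): course_id=5 -> matches Algebra
  - enrollment 4 (Zoe): course_id=3 -> matches Statistics
  - enrollment 5 (Helen): course_id=NULL, no match -> dropped
  - enrollment 6 (Alice): course_id=2 -> matches Discrete Math
  - enrollment 7 (Julia): course_id=5 -> matches Algebra
  - enrollment 8 (Ivan): course_id=1 -> matches Algorithms
So 2 of 8 rows are dropped.

SQL:
SELECT a.student, b.title AS course
FROM enrollments a
INNER JOIN courses b ON a.course_id = b.id

Result:
student | course       
--------+--------------
Fiona   | Discrete Math
Dave    | Algebra      
Zoe     | Statistics   
Alice   | Discrete Math
Julia   | Algebra      
Ivan    | Algorithms   


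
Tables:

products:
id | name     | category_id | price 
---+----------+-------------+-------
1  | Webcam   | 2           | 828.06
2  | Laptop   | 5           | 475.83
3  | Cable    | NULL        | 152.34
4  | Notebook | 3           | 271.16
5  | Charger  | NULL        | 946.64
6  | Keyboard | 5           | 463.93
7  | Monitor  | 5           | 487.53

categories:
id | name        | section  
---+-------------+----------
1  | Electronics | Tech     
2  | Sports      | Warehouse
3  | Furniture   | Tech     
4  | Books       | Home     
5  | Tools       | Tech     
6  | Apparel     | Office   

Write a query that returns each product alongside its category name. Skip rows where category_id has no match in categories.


INNER JOIN keeps only products rows whose category_id matches an id in categories. Walk through each product:
  - product 1 (Webcam): category_id=2 -> matches Sports
  - product 2 (Laptop): category_id=5 -> matches Tools
  - product 3 (Cable): category_id=NULL, no match -> dropped
  - product 4 (Notebook): category_id=3 -> matches Furniture
  - product 5 (Charger): category_id=NULL, no match -> dropped
  - product 6 (Keyboard): category_id=5 -> matches Tools
  - product 7 (Monitor): category_id=5 -> matches Tools
So 2 of 7 rows are dropped.

SQL:
SELECT a.name, b.name AS category
FROM products a
INNER JOIN categories b ON a.category_id = b.id

Result:
name     | category 
---------+----------
Webcam   | Sports   
Laptop   | Tools    
Notebook | Furniture
Keyboard | Tools    
Monitor  | Tools    


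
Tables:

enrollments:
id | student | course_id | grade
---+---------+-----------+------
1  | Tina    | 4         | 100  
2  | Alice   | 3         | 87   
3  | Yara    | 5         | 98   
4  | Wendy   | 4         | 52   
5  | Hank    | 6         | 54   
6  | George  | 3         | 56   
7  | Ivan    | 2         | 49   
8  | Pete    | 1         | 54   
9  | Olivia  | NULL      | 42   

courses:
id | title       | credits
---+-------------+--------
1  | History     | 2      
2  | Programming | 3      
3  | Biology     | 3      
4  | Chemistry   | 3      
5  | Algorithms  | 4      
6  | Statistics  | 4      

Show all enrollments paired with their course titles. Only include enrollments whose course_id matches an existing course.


INNER JOIN keeps only enrollments rows whose course_id matches an id in courses. Walk through each enrollment:
  - enrollment 1 (Tina): course_id=4 -> matches Chemistry
  - enrollment 2 (Alice): course_id=3 -> matches Biology
  - enrollment 3 (Yara): course_id=5 -> matches Algorithms
  - enrollment 4 (Wendy): course_id=4 -> matches Chemistry
  - enrollment 5 (Hank): course_id=6 -> matches Statistics
  - enrollment 6 (George): course_id=3 -> matches Biology
  - enrollment 7 (Ivan): course_id=2 -> matches Programming
  - enrollment 8 (Pete): course_id=1 -> matches History
  - enrollment 9 (Olivia): course_id=NULL, no match -> dropped
So 1 of 9 rows is dropped.

SQL:
SELECT a.student, b.title AS course
FROM enrollments a
INNER JOIN courses b ON a.course_id = b.id

Result:
student | course     
--------+------------
Tina    | Chemistry  
Alice   | Biology    
Yara    | Algorithms 
Wendy   | Chemistry  
Hank    | Statistics 
George  | Biology    
Ivan    | Programming
Pete    | History    


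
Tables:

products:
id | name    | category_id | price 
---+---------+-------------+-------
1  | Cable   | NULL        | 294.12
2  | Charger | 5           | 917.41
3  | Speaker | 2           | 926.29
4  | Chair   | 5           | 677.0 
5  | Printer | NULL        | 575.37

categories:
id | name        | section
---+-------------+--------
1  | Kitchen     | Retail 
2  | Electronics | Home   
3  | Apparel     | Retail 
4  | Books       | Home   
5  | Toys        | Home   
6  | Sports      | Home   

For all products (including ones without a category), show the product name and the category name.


LEFT JOIN keeps every row from products (the left table); where category_id has no match in categories, the category columns become NULL. Walk through each product:
  - product 1 (Cable): category_id=NULL, no match -> kept with NULL
  - product 2 (Charger): category_id=5 -> matches Toys
  - product 3 (Speaker): category_id=2 -> matches Electronics
  - product 4 (Chair): category_id=5 -> matches Toys
  - product 5 (Printer): category_id=NULL, no match -> kept with NULL
All 5 rows appear; 2 have NULL category.

SQL:
SELECT a.name, b.name AS category
FROM products a
LEFT JOIN categories b ON a.category_id = b.id

Result:
name    | category   
--------+------------
Cable   | NULL       
Charger | Toys       
Speaker | Electronics
Chair   | Toys       
Printer | NULL       


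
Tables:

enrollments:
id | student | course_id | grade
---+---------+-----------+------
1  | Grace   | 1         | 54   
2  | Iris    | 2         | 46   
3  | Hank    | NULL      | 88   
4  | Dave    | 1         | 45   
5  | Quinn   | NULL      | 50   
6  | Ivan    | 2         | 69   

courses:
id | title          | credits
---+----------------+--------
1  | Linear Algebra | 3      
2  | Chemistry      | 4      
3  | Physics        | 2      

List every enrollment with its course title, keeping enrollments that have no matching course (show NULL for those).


LEFT JOIN keeps every row from enrollments (the left table); where course_id has no match in courses, the course columns become NULL. Walk through each enrollment:
  - enrollment 1 (Grace): course_id=1 -> matches Linear Algebra
  - enrollment 2 (Iris): course_id=2 -> matches Chemistry
  - enrollment 3 (Hank): course_id=NULL, no match -> kept with NULL
  - enrollment 4 (Dave): course_id=1 -> matches Linear Algebra
  - enrollment 5 (Quinn): course_id=NULL, no match -> kept with NULL
  - enrollment 6 (Ivan): course_id=2 -> matches Chemistry
All 6 rows appear; 2 have NULL course.

SQL:
SELECT a.student, b.title AS course
FROM enrollments a
LEFT JOIN courses b ON a.course_id = b.id

Result:
student | course        
--------+---------------
Grace   | Linear Algebra
Iris    | Chemistry     
Hank    | NULL          
Dave    | Linear Algebra
Quinn   | NULL          
Ivan    | Chemistry     


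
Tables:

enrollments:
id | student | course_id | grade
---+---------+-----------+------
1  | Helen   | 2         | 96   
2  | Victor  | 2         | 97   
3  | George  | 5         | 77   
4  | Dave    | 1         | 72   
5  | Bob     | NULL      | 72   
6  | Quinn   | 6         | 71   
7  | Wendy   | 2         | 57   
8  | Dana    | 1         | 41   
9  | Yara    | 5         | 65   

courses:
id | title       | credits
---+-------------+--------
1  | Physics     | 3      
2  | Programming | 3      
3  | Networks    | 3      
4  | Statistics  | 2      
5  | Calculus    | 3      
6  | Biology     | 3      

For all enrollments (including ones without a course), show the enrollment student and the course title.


LEFT JOIN keeps every row from enrollments (the left table); where course_id has no match in courses, the course columns become NULL. Walk through each enrollment:
  - enrollment 1 (Helen): course_id=2 -> matches Programming
  - enrollment 2 (Victor): course_id=2 -> matches Programming
  - enrollment 3 (George): course_id=5 -> matches Calculus
  - enrollment 4 (Dave): course_id=1 -> matches Physics
  - enrollment 5 (Bob): course_id=NULL, no match -> kept with NULL
  - enrollment 6 (Quinn): course_id=6 -> matches Biology
  - enrollment 7 (Wendy): course_id=2 -> matches Programming
  - enrollment 8 (Dana): course_id=1 -> matches Physics
  - enrollment 9 (Yara): course_id=5 -> matches Calculus
All 9 rows appear; 1 has NULL course.

SQL:
SELECT a.student, b.title AS course
FROM enrollments a
LEFT JOIN courses b ON a.course_id = b.id

Result:
student | course     
--------+------------
Helen   | Programming
Victor  | Programming
George  | Calculus   
Dave    | Physics    
Bob     | NULL       
Quinn   | Biology    
Wendy   | Programming
Dana    | Physics    
Yara    | Calculus   


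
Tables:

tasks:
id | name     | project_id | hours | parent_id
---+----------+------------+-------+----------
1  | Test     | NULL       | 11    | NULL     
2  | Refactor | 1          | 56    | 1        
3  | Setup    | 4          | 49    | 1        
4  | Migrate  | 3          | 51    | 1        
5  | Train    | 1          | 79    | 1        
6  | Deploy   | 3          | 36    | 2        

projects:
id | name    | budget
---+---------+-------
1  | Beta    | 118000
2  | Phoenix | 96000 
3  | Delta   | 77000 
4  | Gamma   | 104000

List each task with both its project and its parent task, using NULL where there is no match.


Two LEFT JOINs from the same base table tasks: one to projects via project_id, one to tasks itself via parent_id. Both are LEFT so every task is preserved.
Match against projects:
  - task 1 (Test): project_id=NULL, no match -> kept with NULL
  - task 2 (Refactor): project_id=1 -> matches Beta
  - task 3 (Setup): project_id=4 -> matches Gamma
  - task 4 (Migrate): project_id=3 -> matches Delta
  - task 5 (Train): project_id=1 -> matches Beta
  - task 6 (Deploy): project_id=3 -> matches Delta
Match against tasks (self):
  - task 1 (Test): parent_id=NULL -> NULL
  - task 2 (Refactor): parent_id=1 -> Test
  - task 3 (Setup): parent_id=1 -> Test
  - task 4 (Migrate): parent_id=1 -> Test
  - task 5 (Train): parent_id=1 -> Test
  - task 6 (Deploy): parent_id=2 -> Refactor

SQL:
SELECT a.name, b.name AS project, c.name AS parent
FROM tasks a
LEFT JOIN projects b ON a.project_id = b.id
LEFT JOIN tasks c ON a.parent_id = c.id

Result:
name     | project | parent  
---------+---------+---------
Test     | NULL    | NULL    
Refactor | Beta    | Test    
Setup    | Gamma   | Test    
Migrate  | Delta   | Test    
Train    | Beta    | Test    
Deploy   | Delta   | Refactor


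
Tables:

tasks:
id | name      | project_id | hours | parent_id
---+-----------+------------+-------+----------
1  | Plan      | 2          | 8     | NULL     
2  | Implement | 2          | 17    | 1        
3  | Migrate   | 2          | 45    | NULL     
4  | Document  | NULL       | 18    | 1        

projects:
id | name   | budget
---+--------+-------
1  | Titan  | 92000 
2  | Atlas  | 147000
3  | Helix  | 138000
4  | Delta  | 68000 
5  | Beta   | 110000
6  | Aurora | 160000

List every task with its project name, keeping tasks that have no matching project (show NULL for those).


LEFT JOIN keeps every row from tasks (the left table); where project_id has no match in projects, the project columns become NULL. Walk through each task:
  - task 1 (Plan): project_id=2 -> matches Atlas
  - task 2 (Implement): project_id=2 -> matches Atlas
  - task 3 (Migrate): project_id=2 -> matches Atlas
  - task 4 (Document): project_id=NULL, no match -> kept with NULL
All 4 rows appear; 1 has NULL project.

SQL:
SELECT a.name, b.name AS project
FROM tasks a
LEFT JOIN projects b ON a.project_id = b.id

Result:
name      | project
----------+--------
Plan      | Atlas  
Implement | Atlas  
Migrate   | Atlas  
Document  | NULL   


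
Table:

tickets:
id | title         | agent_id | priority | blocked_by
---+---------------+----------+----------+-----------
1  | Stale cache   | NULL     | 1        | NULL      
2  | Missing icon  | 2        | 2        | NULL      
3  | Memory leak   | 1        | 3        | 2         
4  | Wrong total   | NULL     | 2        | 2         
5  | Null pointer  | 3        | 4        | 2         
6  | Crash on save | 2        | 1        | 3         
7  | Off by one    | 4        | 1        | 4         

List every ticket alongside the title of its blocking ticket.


This is a self-join: tickets is joined to a second copy of itself, matching each row's blocked_by to another row's id. Use LEFT JOIN so rows with blocked_by=NULL are kept.
  - ticket 1 (Stale cache): blocked_by=NULL -> NULL
  - ticket 2 (Missing icon): blocked_by=NULL -> NULL
  - ticket 3 (Memory leak): blocked_by=2 -> Missing icon
  - ticket 4 (Wrong total): blocked_by=2 -> Missing icon
  - ticket 5 (Null pointer): blocked_by=2 -> Missing icon
  - ticket 6 (Crash on save): blocked_by=3 -> Memory leak
  - ticket 7 (Off by one): blocked_by=4 -> Wrong total

SQL:
SELECT a.title AS item, b.title AS blocked_by
FROM tickets a
LEFT JOIN tickets b ON a.blocked_by = b.id

Result:
item          | blocked_by  
--------------+-------------
Stale cache   | NULL        
Missing icon  | NULL        
Memory leak   | Missing icon
Wrong total   | Missing icon
Null pointer  | Missing icon
Crash on save | Memory leak 
Off by one    | Wrong total 


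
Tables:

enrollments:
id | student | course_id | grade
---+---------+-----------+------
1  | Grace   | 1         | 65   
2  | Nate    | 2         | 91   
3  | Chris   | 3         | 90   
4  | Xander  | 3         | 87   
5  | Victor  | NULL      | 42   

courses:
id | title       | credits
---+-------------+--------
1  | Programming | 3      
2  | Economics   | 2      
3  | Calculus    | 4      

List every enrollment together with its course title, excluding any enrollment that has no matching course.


INNER JOIN keeps only enrollments rows whose course_id matches an id in courses. Walk through each enrollment:
  - enrollment 1 (Grace): course_id=1 -> matches Programming
  - enrollment 2 (Nate): course_id=2 -> matches Economics
  - enrollment 3 (Chris): course_id=3 -> matches Calculus
  - enrollment 4 (Xander): course_id=3 -> matches Calculus
  - enrollment 5 (Victor): course_id=NULL, no match -> dropped
So 1 of 5 rows is dropped.

SQL:
SELECT a.student, b.title AS course
FROM enrollments a
INNER JOIN courses b ON a.course_id = b.id

Result:
student | course     
--------+------------
Grace   | Programming
Nate    | Economics  
Chris   | Calculus   
Xander  | Calculus   


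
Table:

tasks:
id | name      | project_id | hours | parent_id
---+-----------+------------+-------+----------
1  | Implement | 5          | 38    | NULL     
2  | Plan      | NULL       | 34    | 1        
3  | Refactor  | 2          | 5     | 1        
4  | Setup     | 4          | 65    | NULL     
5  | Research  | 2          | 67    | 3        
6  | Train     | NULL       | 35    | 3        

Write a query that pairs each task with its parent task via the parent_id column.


This is a self-join: tasks is joined to a second copy of itself, matching each row's parent_id to another row's id. Use LEFT JOIN so rows with parent_id=NULL are kept.
  - task 1 (Implement): parent_id=NULL -> NULL
  - task 2 (Plan): parent_id=1 -> Implement
  - task 3 (Refactor): parent_id=1 -> Implement
  - task 4 (Setup): parent_id=NULL -> NULL
  - task 5 (Research): parent_id=3 -> Refactor
  - task 6 (Train): parent_id=3 -> Refactor

SQL:
SELECT a.name AS item, b.name AS parent
FROM tasks a
LEFT JOIN tasks b ON a.parent_id = b.id

Result:
item      | parent   
----------+----------
Implement | NULL     
Plan      | Implement
Refactor  | Implement
Setup     | NULL     
Research  | Refactor 
Train     | Refactor 


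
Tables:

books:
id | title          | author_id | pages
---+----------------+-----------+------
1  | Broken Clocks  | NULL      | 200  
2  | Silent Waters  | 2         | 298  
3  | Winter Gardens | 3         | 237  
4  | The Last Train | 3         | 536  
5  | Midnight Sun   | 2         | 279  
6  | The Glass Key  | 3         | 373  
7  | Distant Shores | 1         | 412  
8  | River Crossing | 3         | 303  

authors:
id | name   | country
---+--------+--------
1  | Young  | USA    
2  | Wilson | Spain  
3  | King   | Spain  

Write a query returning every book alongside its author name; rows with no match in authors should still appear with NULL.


LEFT JOIN keeps every row from books (the left table); where author_id has no match in authors, the author columns become NULL. Walk through each book:
  - book 1 (Broken Clocks): author_id=NULL, no match -> kept with NULL
  - book 2 (Silent Waters): author_id=2 -> matches Wilson
  - book 3 (Winter Gardens): author_id=3 -> matches King
  - book 4 (The Last Train): author_id=3 -> matches King
  - book 5 (Midnight Sun): author_id=2 -> matches Wilson
  - book 6 (The Glass Key): author_id=3 -> matches King
  - book 7 (Distant Shores): author_id=1 -> matches Young
  - book 8 (River Crossing): author_id=3 -> matches King
All 8 rows appear; 1 has NULL author.

SQL:
SELECT a.title, b.name AS author
FROM books a
LEFT JOIN authors b ON a.author_id = b.id

Result:
title          | author
---------------+-------
Broken Clocks  | NULL  
Silent Waters  | Wilson
Winter Gardens | King  
The Last Train | King  
Midnight Sun   | Wilson
The Glass Key  | King  
Distant Shores | Young 
River Crossing | King  


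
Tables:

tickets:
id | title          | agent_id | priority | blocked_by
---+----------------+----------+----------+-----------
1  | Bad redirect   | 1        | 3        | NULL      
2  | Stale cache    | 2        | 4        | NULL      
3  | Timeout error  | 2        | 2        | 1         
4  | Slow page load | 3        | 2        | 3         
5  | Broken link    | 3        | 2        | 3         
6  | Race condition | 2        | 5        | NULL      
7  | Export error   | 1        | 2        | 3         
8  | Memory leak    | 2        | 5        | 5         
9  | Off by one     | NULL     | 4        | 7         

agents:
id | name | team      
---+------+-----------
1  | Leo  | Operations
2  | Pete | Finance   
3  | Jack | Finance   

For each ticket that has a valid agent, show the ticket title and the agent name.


INNER JOIN keeps only tickets rows whose agent_id matches an id in agents. Walk through each ticket:
  - ticket 1 (Bad redirect): agent_id=1 -> matches Leo
  - ticket 2 (Stale cache): agent_id=2 -> matches Pete
  - ticket 3 (Timeout error): agent_id=2 -> matches Pete
  - ticket 4 (Slow page load): agent_id=3 -> matches Jack
  - ticket 5 (Broken link): agent_id=3 -> matches Jack
  - ticket 6 (Race condition): agent_id=2 -> matches Pete
  - ticket 7 (Export error): agent_id=1 -> matches Leo
  - ticket 8 (Memory leak): agent_id=2 -> matches Pete
  - ticket 9 (Off by one): agent_id=NULL, no match -> dropped
So 1 of 9 rows is dropped.

SQL:
SELECT a.title, b.name AS agent
FROM tickets a
INNER JOIN agents b ON a.agent_id = b.id

Result:
title          | agent
---------------+------
Bad redirect   | Leo  
Stale cache    | Pete 
Timeout error  | Pete 
Slow page load | Jack 
Broken link    | Jack 
Race condition | Pete 
Export error   | Leo  
Memory leak    | Pete 


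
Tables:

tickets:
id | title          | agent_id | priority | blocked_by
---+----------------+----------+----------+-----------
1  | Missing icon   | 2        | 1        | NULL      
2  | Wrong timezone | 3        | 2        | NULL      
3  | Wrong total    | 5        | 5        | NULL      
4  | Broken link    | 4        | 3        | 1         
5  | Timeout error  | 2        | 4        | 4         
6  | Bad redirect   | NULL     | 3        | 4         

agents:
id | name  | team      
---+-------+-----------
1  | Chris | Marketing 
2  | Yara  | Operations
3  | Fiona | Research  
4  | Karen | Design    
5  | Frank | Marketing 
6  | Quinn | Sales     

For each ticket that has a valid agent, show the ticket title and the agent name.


INNER JOIN keeps only tickets rows whose agent_id matches an id in agents. Walk through each ticket:
  - ticket 1 (Missing icon): agent_id=2 -> matches Yara
  - ticket 2 (Wrong timezone): agent_id=3 -> matches Fiona
  - ticket 3 (Wrong total): agent_id=5 -> matches Frank
  - ticket 4 (Broken link): agent_id=4 -> matches Karen
  - ticket 5 (Timeout error): agent_id=2 -> matches Yara
  - ticket 6 (Bad redirect): agent_id=NULL, no match -> dropped
So 1 of 6 rows is dropped.

SQL:
SELECT a.title, b.name AS agent
FROM tickets a
INNER JOIN agents b ON a.agent_id = b.id

Result:
title          | agent
---------------+------
Missing icon   | Yara 
Wrong timezone | Fiona
Wrong total    | Frank
Broken link    | Karen
Timeout error  | Yara 


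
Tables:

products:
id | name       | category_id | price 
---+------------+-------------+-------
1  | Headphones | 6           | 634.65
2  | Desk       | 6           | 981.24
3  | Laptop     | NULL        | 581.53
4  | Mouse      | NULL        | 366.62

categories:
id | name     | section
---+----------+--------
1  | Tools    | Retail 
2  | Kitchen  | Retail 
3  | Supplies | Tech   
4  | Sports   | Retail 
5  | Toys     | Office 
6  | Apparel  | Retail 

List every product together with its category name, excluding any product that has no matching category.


INNER JOIN keeps only products rows whose category_id matches an id in categories. Walk through each product:
  - product 1 (Headphones): category_id=6 -> matches Apparel
  - product 2 (Desk): category_id=6 -> matches Apparel
  - product 3 (Laptop): category_id=NULL, no match -> dropped
  - product 4 (Mouse): category_id=NULL, no match -> dropped
So 2 of 4 rows are dropped.

SQL:
SELECT a.name, b.name AS category
FROM products a
INNER JOIN categories b ON a.category_id = b.id

Result:
name       | category
-----------+---------
Headphones | Apparel 
Desk       | Apparel 
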